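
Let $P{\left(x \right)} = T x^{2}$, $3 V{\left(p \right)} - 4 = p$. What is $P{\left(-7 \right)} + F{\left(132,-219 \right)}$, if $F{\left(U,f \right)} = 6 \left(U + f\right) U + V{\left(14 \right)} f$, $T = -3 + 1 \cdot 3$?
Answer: $-70218$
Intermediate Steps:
$V{\left(p \right)} = \frac{4}{3} + \frac{p}{3}$
$T = 0$ ($T = -3 + 3 = 0$)
$F{\left(U,f \right)} = 6 f + U \left(6 U + 6 f\right)$ ($F{\left(U,f \right)} = 6 \left(U + f\right) U + \left(\frac{4}{3} + \frac{1}{3} \cdot 14\right) f = \left(6 U + 6 f\right) U + \left(\frac{4}{3} + \frac{14}{3}\right) f = U \left(6 U + 6 f\right) + 6 f = 6 f + U \left(6 U + 6 f\right)$)
$P{\left(x \right)} = 0$ ($P{\left(x \right)} = 0 x^{2} = 0$)
$P{\left(-7 \right)} + F{\left(132,-219 \right)} = 0 + \left(6 \left(-219\right) + 6 \cdot 132^{2} + 6 \cdot 132 \left(-219\right)\right) = 0 - 70218 = -70218$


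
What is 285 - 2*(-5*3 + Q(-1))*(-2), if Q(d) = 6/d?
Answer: 201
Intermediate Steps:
285 - 2*(-5*3 + Q(-1))*(-2) = 285 - 2*(-5*3 + 6/(-1))*(-2) = 285 - 2*(-15 + 6*(-1))*(-2) = 285 - 2*(-15 - 6)*(-2) = 285 - 2*(-21)*(-2) = 285 + 42*(-2) = 285 - 84 = 201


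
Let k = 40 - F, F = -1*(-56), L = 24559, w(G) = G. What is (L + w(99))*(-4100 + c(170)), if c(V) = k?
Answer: -101492328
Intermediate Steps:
F = 56
k = -16 (k = 40 - 1*56 = 40 - 56 = -16)
c(V) = -16
(L + w(99))*(-4100 + c(170)) = (24559 + 99)*(-4100 - 16) = 24658*(-4116) = -101492328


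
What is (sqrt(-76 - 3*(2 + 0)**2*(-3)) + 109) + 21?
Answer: 130 + 2*I*sqrt(10) ≈ 130.0 + 6.3246*I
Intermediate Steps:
(sqrt(-76 - 3*(2 + 0)**2*(-3)) + 109) + 21 = (sqrt(-76 - 3*2**2*(-3)) + 109) + 21 = (sqrt(-76 - 3*4*(-3)) + 109) + 21 = (sqrt(-76 - 12*(-3)) + 109) + 21 = (sqrt(-76 + 36) + 109) + 21 = (sqrt(-40) + 109) + 21 = (2*I*sqrt(10) + 109) + 21 = (109 + 2*I*sqrt(10)) + 21 = 130 + 2*I*sqrt(10)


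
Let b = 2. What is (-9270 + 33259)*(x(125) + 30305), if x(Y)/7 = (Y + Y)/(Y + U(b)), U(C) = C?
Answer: 92369284665/127 ≈ 7.2732e+8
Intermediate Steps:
x(Y) = 14*Y/(2 + Y) (x(Y) = 7*((Y + Y)/(Y + 2)) = 7*((2*Y)/(2 + Y)) = 7*(2*Y/(2 + Y)) = 14*Y/(2 + Y))
(-9270 + 33259)*(x(125) + 30305) = (-9270 + 33259)*(14*125/(2 + 125) + 30305) = 23989*(14*125/127 + 30305) = 23989*(14*125*(1/127) + 30305) = 23989*(1750/127 + 30305) = 23989*(3850485/127) = 92369284665/127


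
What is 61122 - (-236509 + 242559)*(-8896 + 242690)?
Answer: -1414392578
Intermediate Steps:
61122 - (-236509 + 242559)*(-8896 + 242690) = 61122 - 6050*233794 = 61122 - 1*1414453700 = 61122 - 1414453700 = -1414392578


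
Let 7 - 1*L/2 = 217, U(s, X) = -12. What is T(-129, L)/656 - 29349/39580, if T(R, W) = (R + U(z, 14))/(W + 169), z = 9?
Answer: -1206727041/1629271120 ≈ -0.74065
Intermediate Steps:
L = -420 (L = 14 - 2*217 = 14 - 434 = -420)
T(R, W) = (-12 + R)/(169 + W) (T(R, W) = (R - 12)/(W + 169) = (-12 + R)/(169 + W))
T(-129, L)/656 - 29349/39580 = ((-12 - 129)/(169 - 420))/656 - 29349/39580 = (-141/(-251))*(1/656) - 29349*1/39580 = -1/251*(-141)*(1/656) - 29349/39580 = (141/251)*(1/656) - 29349/39580 = 141/164656 - 29349/39580 = -1206727041/1629271120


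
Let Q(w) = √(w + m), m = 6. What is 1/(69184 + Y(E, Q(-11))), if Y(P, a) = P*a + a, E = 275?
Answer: 188/13007627 - 3*I*√5/52030508 ≈ 1.4453e-5 - 1.2893e-7*I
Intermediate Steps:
Q(w) = √(6 + w) (Q(w) = √(w + 6) = √(6 + w))
Y(P, a) = a + P*a
1/(69184 + Y(E, Q(-11))) = 1/(69184 + √(6 - 11)*(1 + 275)) = 1/(69184 + √(-5)*276) = 1/(69184 + (I*√5)*276) = 1/(69184 + 276*I*√5)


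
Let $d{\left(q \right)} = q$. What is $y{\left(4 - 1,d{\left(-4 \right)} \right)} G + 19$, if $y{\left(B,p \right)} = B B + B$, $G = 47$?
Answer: $583$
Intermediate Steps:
$y{\left(B,p \right)} = B + B^{2}$ ($y{\left(B,p \right)} = B^{2} + B = B + B^{2}$)
$y{\left(4 - 1,d{\left(-4 \right)} \right)} G + 19 = \left(4 - 1\right) \left(1 + \left(4 - 1\right)\right) 47 + 19 = 3 \left(1 + 3\right) 47 + 19 = 3 \cdot 4 \cdot 47 + 19 = 12 \cdot 47 + 19 = 564 + 19 = 583$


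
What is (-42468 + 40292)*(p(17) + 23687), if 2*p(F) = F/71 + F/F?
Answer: -3659642496/71 ≈ -5.1544e+7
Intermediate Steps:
p(F) = 1/2 + F/142 (p(F) = (F/71 + F/F)/2 = (F*(1/71) + 1)/2 = (F/71 + 1)/2 = (1 + F/71)/2 = 1/2 + F/142)
(-42468 + 40292)*(p(17) + 23687) = (-42468 + 40292)*((1/2 + (1/142)*17) + 23687) = -2176*((1/2 + 17/142) + 23687) = -2176*(44/71 + 23687) = -2176*1681821/71 = -3659642496/71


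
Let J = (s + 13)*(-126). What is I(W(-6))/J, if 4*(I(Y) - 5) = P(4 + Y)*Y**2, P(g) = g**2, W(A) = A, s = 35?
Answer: -41/6048 ≈ -0.0067791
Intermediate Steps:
J = -6048 (J = (35 + 13)*(-126) = 48*(-126) = -6048)
I(Y) = 5 + Y**2*(4 + Y)**2/4 (I(Y) = 5 + ((4 + Y)**2*Y**2)/4 = 5 + (Y**2*(4 + Y)**2)/4 = 5 + Y**2*(4 + Y)**2/4)
I(W(-6))/J = (5 + (1/4)*(-6)**2*(4 - 6)**2)/(-6048) = (5 + (1/4)*36*(-2)**2)*(-1/6048) = (5 + (1/4)*36*4)*(-1/6048) = (5 + 36)*(-1/6048) = 41*(-1/6048) = -41/6048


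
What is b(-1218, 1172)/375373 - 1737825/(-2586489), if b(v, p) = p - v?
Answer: 219504764145/323632711799 ≈ 0.67825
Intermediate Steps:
b(-1218, 1172)/375373 - 1737825/(-2586489) = (1172 - 1*(-1218))/375373 - 1737825/(-2586489) = (1172 + 1218)*(1/375373) - 1737825*(-1/2586489) = 2390*(1/375373) + 579275/862163 = 2390/375373 + 579275/862163 = 219504764145/323632711799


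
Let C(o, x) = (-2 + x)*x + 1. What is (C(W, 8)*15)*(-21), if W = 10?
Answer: -15435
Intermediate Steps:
C(o, x) = 1 + x*(-2 + x) (C(o, x) = x*(-2 + x) + 1 = 1 + x*(-2 + x))
(C(W, 8)*15)*(-21) = ((1 + 8² - 2*8)*15)*(-21) = ((1 + 64 - 16)*15)*(-21) = (49*15)*(-21) = 735*(-21) = -15435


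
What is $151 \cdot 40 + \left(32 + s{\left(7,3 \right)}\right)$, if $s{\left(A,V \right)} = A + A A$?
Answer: $6128$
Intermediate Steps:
$s{\left(A,V \right)} = A + A^{2}$
$151 \cdot 40 + \left(32 + s{\left(7,3 \right)}\right) = 151 \cdot 40 + \left(32 + 7 \left(1 + 7\right)\right) = 6040 + \left(32 + 7 \cdot 8\right) = 6040 + \left(32 + 56\right) = 6040 + 88 = 6128$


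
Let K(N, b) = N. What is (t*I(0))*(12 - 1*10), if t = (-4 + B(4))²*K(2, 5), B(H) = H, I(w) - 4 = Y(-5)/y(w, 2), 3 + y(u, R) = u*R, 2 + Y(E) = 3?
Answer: 0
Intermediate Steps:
Y(E) = 1 (Y(E) = -2 + 3 = 1)
y(u, R) = -3 + R*u (y(u, R) = -3 + u*R = -3 + R*u)
I(w) = 4 + 1/(-3 + 2*w)
t = 0 (t = (-4 + 4)²*2 = 0²*2 = 0*2 = 0)
(t*I(0))*(12 - 1*10) = (0*((-11 + 8*0)/(-3 + 2*0)))*(12 - 1*10) = (0*((-11 + 0)/(-3 + 0)))*(12 - 10) = (0*(-11/(-3)))*2 = (0*(-⅓*(-11)))*2 = (0*(11/3))*2 = 0*2 = 0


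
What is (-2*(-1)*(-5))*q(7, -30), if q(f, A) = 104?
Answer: -1040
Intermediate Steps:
(-2*(-1)*(-5))*q(7, -30) = (-2*(-1)*(-5))*104 = (2*(-5))*104 = -10*104 = -1040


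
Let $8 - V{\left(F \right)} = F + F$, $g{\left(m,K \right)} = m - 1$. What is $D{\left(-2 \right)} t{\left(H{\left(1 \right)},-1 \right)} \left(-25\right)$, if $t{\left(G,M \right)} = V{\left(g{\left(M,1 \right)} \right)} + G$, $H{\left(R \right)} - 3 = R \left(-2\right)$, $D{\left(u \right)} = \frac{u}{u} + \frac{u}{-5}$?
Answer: $-455$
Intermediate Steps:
$D{\left(u \right)} = 1 - \frac{u}{5}$ ($D{\left(u \right)} = 1 + u \left(- \frac{1}{5}\right) = 1 - \frac{u}{5}$)
$H{\left(R \right)} = 3 - 2 R$ ($H{\left(R \right)} = 3 + R \left(-2\right) = 3 - 2 R$)
$g{\left(m,K \right)} = -1 + m$
$V{\left(F \right)} = 8 - 2 F$ ($V{\left(F \right)} = 8 - \left(F + F\right) = 8 - 2 F$)
$t{\left(G,M \right)} = 10 + G - 2 M$ ($t{\left(G,M \right)} = \left(8 - 2 \left(-1 + M\right)\right) + G = \left(8 - \left(-2 + 2 M\right)\right) + G = \left(10 - 2 M\right) + G = 10 + G - 2 M$)
$D{\left(-2 \right)} t{\left(H{\left(1 \right)},-1 \right)} \left(-25\right) = \left(1 - - \frac{2}{5}\right) \left(10 + \left(3 - 2\right) - -2\right) \left(-25\right) = \left(1 + \frac{2}{5}\right) \left(10 + \left(3 - 2\right) + 2\right) \left(-25\right) = \frac{7 \left(10 + 1 + 2\right)}{5} \left(-25\right) = \frac{7}{5} \cdot 13 \left(-25\right) = \frac{91}{5} \left(-25\right) = -455$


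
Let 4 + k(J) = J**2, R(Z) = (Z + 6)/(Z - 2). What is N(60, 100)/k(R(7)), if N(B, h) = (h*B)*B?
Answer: 3000000/23 ≈ 1.3043e+5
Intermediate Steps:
N(B, h) = h*B**2 (N(B, h) = (B*h)*B = h*B**2)
R(Z) = (6 + Z)/(-2 + Z)
k(J) = -4 + J**2
N(60, 100)/k(R(7)) = (100*60**2)/(-4 + ((6 + 7)/(-2 + 7))**2) = (100*3600)/(-4 + (13/5)**2) = 360000/(-4 + ((1/5)*13)**2) = 360000/(-4 + (13/5)**2) = 360000/(-4 + 169/25) = 360000/(69/25) = 360000*(25/69) = 3000000/23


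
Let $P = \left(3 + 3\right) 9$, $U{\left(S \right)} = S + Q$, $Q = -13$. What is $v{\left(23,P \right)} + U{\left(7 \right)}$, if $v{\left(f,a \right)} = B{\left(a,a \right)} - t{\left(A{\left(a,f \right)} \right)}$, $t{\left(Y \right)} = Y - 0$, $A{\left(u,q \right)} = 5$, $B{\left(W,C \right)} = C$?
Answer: $43$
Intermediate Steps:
$U{\left(S \right)} = -13 + S$ ($U{\left(S \right)} = S - 13 = -13 + S$)
$t{\left(Y \right)} = Y$ ($t{\left(Y \right)} = Y + 0 = Y$)
$P = 54$ ($P = 6 \cdot 9 = 54$)
$v{\left(f,a \right)} = -5 + a$ ($v{\left(f,a \right)} = a - 5 = -5 + a$)
$v{\left(23,P \right)} + U{\left(7 \right)} = \left(-5 + 54\right) + \left(-13 + 7\right) = 49 - 6 = 43$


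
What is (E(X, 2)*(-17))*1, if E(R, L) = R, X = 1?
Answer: -17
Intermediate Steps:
(E(X, 2)*(-17))*1 = (1*(-17))*1 = -17*1 = -17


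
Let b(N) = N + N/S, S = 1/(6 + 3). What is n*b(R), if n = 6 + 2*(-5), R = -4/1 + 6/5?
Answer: 112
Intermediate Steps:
S = ⅑ (S = 1/9 = ⅑ ≈ 0.11111)
R = -14/5 (R = -4*1 + 6*(⅕) = -4 + 6/5 = -14/5 ≈ -2.8000)
b(N) = 10*N (b(N) = N + N/(⅑) = N + N*9 = N + 9*N = 10*N)
n = -4 (n = 6 - 10 = -4)
n*b(R) = -40*(-14)/5 = -4*(-28) = 112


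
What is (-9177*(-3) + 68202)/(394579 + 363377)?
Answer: 31911/252652 ≈ 0.12630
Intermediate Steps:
(-9177*(-3) + 68202)/(394579 + 363377) = (27531 + 68202)/757956 = 95733*(1/757956) = 31911/252652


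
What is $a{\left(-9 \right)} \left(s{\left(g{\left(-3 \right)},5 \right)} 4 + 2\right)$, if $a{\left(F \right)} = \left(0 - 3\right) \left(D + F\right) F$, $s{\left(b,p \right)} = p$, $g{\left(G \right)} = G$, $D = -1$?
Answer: $-5940$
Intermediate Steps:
$a{\left(F \right)} = F \left(3 - 3 F\right)$ ($a{\left(F \right)} = \left(0 - 3\right) \left(-1 + F\right) F = - 3 \left(-1 + F\right) F = \left(3 - 3 F\right) F = F \left(3 - 3 F\right)$)
$a{\left(-9 \right)} \left(s{\left(g{\left(-3 \right)},5 \right)} 4 + 2\right) = 3 \left(-9\right) \left(1 - -9\right) \left(5 \cdot 4 + 2\right) = 3 \left(-9\right) \left(1 + 9\right) \left(20 + 2\right) = 3 \left(-9\right) 10 \cdot 22 = \left(-270\right) 22 = -5940$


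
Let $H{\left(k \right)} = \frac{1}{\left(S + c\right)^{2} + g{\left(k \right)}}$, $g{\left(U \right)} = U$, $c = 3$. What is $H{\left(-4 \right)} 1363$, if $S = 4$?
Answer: $\frac{1363}{45} \approx 30.289$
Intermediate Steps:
$H{\left(k \right)} = \frac{1}{49 + k}$ ($H{\left(k \right)} = \frac{1}{\left(4 + 3\right)^{2} + k} = \frac{1}{7^{2} + k} = \frac{1}{49 + k}$)
$H{\left(-4 \right)} 1363 = \frac{1}{49 - 4} \cdot 1363 = \frac{1}{45} \cdot 1363 = \frac{1363}{45}$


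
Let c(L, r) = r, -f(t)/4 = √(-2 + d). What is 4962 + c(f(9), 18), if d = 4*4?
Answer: 4980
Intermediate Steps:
d = 16
f(t) = -4*√14 (f(t) = -4*√(-2 + 16) = -4*√14)
4962 + c(f(9), 18) = 4962 + 18 = 4980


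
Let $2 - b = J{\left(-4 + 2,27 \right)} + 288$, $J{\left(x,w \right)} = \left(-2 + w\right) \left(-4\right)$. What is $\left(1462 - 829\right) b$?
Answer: $-117738$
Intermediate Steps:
$J{\left(x,w \right)} = 8 - 4 w$
$b = -186$ ($b = 2 - \left(\left(8 - 108\right) + 288\right) = 2 - \left(-100 + 288\right) = 2 - 188 = -186$)
$\left(1462 - 829\right) b = \left(1462 - 829\right) \left(-186\right) = 633 \left(-186\right) = -117738$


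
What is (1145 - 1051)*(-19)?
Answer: -1786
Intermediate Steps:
(1145 - 1051)*(-19) = 94*(-19) = -1786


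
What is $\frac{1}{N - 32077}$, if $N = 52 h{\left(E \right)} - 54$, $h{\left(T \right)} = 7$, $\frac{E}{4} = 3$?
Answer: $- \frac{1}{31767} \approx -3.1479 \cdot 10^{-5}$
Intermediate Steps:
$E = 12$ ($E = 4 \cdot 3 = 12$)
$N = 310$ ($N = 52 \cdot 7 - 54 = 364 - 54 = 310$)
$\frac{1}{N - 32077} = \frac{1}{310 - 32077} = \frac{1}{-31767} = - \frac{1}{31767}$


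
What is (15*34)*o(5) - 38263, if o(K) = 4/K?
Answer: -37855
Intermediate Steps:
(15*34)*o(5) - 38263 = (15*34)*(4/5) - 38263 = 510*(4*(1/5)) - 38263 = 510*(4/5) - 38263 = 408 - 38263 = -37855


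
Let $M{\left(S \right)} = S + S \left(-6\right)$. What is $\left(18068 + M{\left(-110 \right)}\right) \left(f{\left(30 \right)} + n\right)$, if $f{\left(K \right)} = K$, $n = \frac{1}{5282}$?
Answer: $\frac{1475113449}{2641} \approx 5.5854 \cdot 10^{5}$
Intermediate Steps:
$M{\left(S \right)} = - 5 S$ ($M{\left(S \right)} = S - 6 S = - 5 S$)
$n = \frac{1}{5282} \approx 0.00018932$
$\left(18068 + M{\left(-110 \right)}\right) \left(f{\left(30 \right)} + n\right) = \left(18068 - -550\right) \left(30 + \frac{1}{5282}\right) = \left(18068 + 550\right) \frac{158461}{5282} = 18618 \cdot \frac{158461}{5282} = \frac{1475113449}{2641}$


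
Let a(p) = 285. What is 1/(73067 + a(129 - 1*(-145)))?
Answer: 1/73352 ≈ 1.3633e-5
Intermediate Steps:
1/(73067 + a(129 - 1*(-145))) = 1/(73067 + 285) = 1/73352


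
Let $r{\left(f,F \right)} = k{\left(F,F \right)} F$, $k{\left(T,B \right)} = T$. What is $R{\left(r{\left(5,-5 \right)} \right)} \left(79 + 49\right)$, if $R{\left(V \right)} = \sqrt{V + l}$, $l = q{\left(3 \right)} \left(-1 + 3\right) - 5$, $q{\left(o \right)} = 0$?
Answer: $256 \sqrt{5} \approx 572.43$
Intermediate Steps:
$r{\left(f,F \right)} = F^{2}$ ($r{\left(f,F \right)} = F F = F^{2}$)
$l = -5$ ($l = 0 \left(-1 + 3\right) - 5 = 0 \cdot 2 - 5 = 0 - 5 = -5$)
$R{\left(V \right)} = \sqrt{-5 + V}$ ($R{\left(V \right)} = \sqrt{V - 5} = \sqrt{-5 + V}$)
$R{\left(r{\left(5,-5 \right)} \right)} \left(79 + 49\right) = \sqrt{-5 + \left(-5\right)^{2}} \left(79 + 49\right) = \sqrt{-5 + 25} \cdot 128 = \sqrt{20} \cdot 128 = 2 \sqrt{5} \cdot 128 = 256 \sqrt{5}$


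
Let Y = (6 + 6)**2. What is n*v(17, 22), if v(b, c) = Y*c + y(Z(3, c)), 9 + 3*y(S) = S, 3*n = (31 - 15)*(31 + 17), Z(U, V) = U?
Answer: 810496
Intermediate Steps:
Y = 144 (Y = 12**2 = 144)
n = 256 (n = ((31 - 15)*(31 + 17))/3 = (16*48)/3 = (1/3)*768 = 256)
y(S) = -3 + S/3
v(b, c) = -2 + 144*c (v(b, c) = 144*c + (-3 + (1/3)*3) = 144*c + (-3 + 1) = 144*c - 2 = -2 + 144*c)
n*v(17, 22) = 256*(-2 + 144*22) = 256*(-2 + 3168) = 256*3166 = 810496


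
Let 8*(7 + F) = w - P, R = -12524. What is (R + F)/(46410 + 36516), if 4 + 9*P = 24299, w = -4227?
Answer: -482285/2985336 ≈ -0.16155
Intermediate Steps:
P = 24295/9 (P = -4/9 + (⅑)*24299 = -4/9 + 24299/9 = 24295/9 ≈ 2699.4)
F = -31421/36 (F = -7 + (-4227 - 1*24295/9)/8 = -7 + (-4227 - 24295/9)/8 = -7 + (⅛)*(-62338/9) = -7 - 31169/36 = -31421/36 ≈ -872.81)
(R + F)/(46410 + 36516) = (-12524 - 31421/36)/(46410 + 36516) = -482285/36/82926 = -482285/36*1/82926 = -482285/2985336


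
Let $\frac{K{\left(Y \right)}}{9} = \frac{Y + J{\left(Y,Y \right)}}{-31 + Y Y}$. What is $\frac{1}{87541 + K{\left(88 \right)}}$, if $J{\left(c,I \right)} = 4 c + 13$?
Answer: $\frac{857}{75023090} \approx 1.1423 \cdot 10^{-5}$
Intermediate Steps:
$J{\left(c,I \right)} = 13 + 4 c$
$K{\left(Y \right)} = \frac{9 \left(13 + 5 Y\right)}{-31 + Y^{2}}$ ($K{\left(Y \right)} = 9 \frac{Y + \left(13 + 4 Y\right)}{-31 + Y Y} = 9 \frac{13 + 5 Y}{-31 + Y^{2}} = \frac{9 \left(13 + 5 Y\right)}{-31 + Y^{2}}$)
$\frac{1}{87541 + K{\left(88 \right)}} = \frac{1}{87541 + \frac{9 \left(13 + 5 \cdot 88\right)}{-31 + 88^{2}}} = \frac{1}{87541 + \frac{9 \left(13 + 440\right)}{-31 + 7744}} = \frac{1}{87541 + 9 \cdot \frac{1}{7713} \cdot 453} = \frac{1}{87541 + \frac{453}{857}} = \frac{1}{\frac{75023090}{857}} = \frac{857}{75023090}$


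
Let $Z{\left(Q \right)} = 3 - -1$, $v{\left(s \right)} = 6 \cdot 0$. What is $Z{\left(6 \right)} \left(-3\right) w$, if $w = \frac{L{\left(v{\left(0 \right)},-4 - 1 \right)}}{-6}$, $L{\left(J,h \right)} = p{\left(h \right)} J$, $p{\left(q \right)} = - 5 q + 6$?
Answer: $0$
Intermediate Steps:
$p{\left(q \right)} = 6 - 5 q$
$v{\left(s \right)} = 0$
$Z{\left(Q \right)} = 4$ ($Z{\left(Q \right)} = 3 + 1 = 4$)
$L{\left(J,h \right)} = J \left(6 - 5 h\right)$ ($L{\left(J,h \right)} = \left(6 - 5 h\right) J = J \left(6 - 5 h\right)$)
$w = 0$ ($w = \frac{0 \left(6 - 5 \left(-4 - 1\right)\right)}{-6} = 0 \left(6 - 5 \left(-4 - 1\right)\right) \left(- \frac{1}{6}\right) = 0 \left(6 - -25\right) \left(- \frac{1}{6}\right) = 0 \left(6 + 25\right) \left(- \frac{1}{6}\right) = 0 \cdot 31 \left(- \frac{1}{6}\right) = 0 \left(- \frac{1}{6}\right) = 0$)
$Z{\left(6 \right)} \left(-3\right) w = 4 \left(-3\right) 0 = \left(-12\right) 0 = 0$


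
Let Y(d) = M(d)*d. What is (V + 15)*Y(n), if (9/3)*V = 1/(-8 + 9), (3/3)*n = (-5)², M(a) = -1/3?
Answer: -1150/9 ≈ -127.78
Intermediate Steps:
M(a) = -⅓ (M(a) = -1*⅓ = -⅓)
n = 25 (n = (-5)² = 25)
V = ⅓ (V = 1/(3*(-8 + 9)) = (⅓)/1 = (⅓)*1 = ⅓ ≈ 0.33333)
Y(d) = -d/3
(V + 15)*Y(n) = (⅓ + 15)*(-⅓*25) = (46/3)*(-25/3) = -1150/9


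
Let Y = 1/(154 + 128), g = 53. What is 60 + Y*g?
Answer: 16973/282 ≈ 60.188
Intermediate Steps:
Y = 1/282 ≈ 0.0035461
60 + Y*g = 60 + (1/282)*53 = 60 + 53/282 = 16973/282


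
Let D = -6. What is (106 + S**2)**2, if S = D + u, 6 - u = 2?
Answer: 12100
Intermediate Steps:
u = 4 (u = 6 - 1*2 = 6 - 2 = 4)
S = -2 (S = -6 + 4 = -2)
(106 + S**2)**2 = (106 + (-2)**2)**2 = (106 + 4)**2 = 110**2 = 12100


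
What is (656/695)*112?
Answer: 73472/695 ≈ 105.72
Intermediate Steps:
(656/695)*112 = 73472/695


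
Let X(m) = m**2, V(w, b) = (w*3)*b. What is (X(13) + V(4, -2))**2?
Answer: 21025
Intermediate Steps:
V(w, b) = 3*b*w (V(w, b) = (3*w)*b = 3*b*w)
(X(13) + V(4, -2))**2 = (13**2 + 3*(-2)*4)**2 = (169 - 24)**2 = 145**2 = 21025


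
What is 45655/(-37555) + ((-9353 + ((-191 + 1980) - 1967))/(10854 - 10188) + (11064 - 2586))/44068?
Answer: -29462099/28782152 ≈ -1.0236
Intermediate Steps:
45655/(-37555) + ((-9353 + ((-191 + 1980) - 1967))/(10854 - 10188) + (11064 - 2586))/44068 = 45655*(-1/37555) + ((-9353 + (1789 - 1967))/666 + 8478)*(1/44068) = -9131/7511 + ((-9353 - 178)*(1/666) + 8478)*(1/44068) = -9131/7511 + (-9531*1/666 + 8478)*(1/44068) = -9131/7511 + (-1059/74 + 8478)*(1/44068) = -9131/7511 + (626313/74)*(1/44068) = -9131/7511 + 27231/141784 = -29462099/28782152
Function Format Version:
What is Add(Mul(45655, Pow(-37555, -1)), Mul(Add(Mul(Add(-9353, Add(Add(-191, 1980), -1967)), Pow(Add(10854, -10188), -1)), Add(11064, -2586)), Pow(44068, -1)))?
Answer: Rational(-29462099, 28782152) ≈ -1.0236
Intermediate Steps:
Add(Mul(45655, Pow(-37555, -1)), Mul(Add(Mul(Add(-9353, Add(Add(-191, 1980), -1967)), Pow(Add(10854, -10188), -1)), Add(11064, -2586)), Pow(44068, -1))) = Add(Mul(45655, Rational(-1, 37555)), Mul(Add(Mul(Add(-9353, Add(1789, -1967)), Pow(666, -1)), 8478), Rational(1, 44068))) = Add(Rational(-9131, 7511), Mul(Add(Mul(Add(-9353, -178), Rational(1, 666)), 8478), Rational(1, 44068))) = Add(Rational(-9131, 7511), Mul(Add(Mul(-9531, Rational(1, 666)), 8478), Rational(1, 44068))) = Add(Rational(-9131, 7511), Mul(Add(Rational(-1059, 74), 8478), Rational(1, 44068))) = Add(Rational(-9131, 7511), Mul(Rational(626313, 74), Rational(1, 44068))) = Add(Rational(-9131, 7511), Rational(27231, 141784)) = Rational(-29462099, 28782152)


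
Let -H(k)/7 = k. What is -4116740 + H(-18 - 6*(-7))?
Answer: -4116908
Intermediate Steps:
H(k) = -7*k
-4116740 + H(-18 - 6*(-7)) = -4116740 - 7*(-18 - 6*(-7)) = -4116740 - 7*(-18 + 42) = -4116740 - 7*24 = -4116740 - 168 = -4116908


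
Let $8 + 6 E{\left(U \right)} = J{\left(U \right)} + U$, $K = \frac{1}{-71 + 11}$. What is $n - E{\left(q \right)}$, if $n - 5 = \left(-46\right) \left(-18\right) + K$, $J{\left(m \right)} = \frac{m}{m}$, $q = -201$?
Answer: $\frac{17353}{20} \approx 867.65$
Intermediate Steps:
$K = - \frac{1}{60}$ ($K = \frac{1}{-60} = - \frac{1}{60} \approx -0.016667$)
$J{\left(m \right)} = 1$
$E{\left(U \right)} = - \frac{7}{6} + \frac{U}{6}$ ($E{\left(U \right)} = - \frac{4}{3} + \frac{1 + U}{6} = - \frac{4}{3} + \left(\frac{1}{6} + \frac{U}{6}\right) = - \frac{7}{6} + \frac{U}{6}$)
$n = \frac{49979}{60}$ ($n = 5 - - \frac{49679}{60} = 5 + \left(828 - \frac{1}{60}\right) = 5 + \frac{49679}{60} = \frac{49979}{60} \approx 832.98$)
$n - E{\left(q \right)} = \frac{49979}{60} - \left(- \frac{7}{6} + \frac{1}{6} \left(-201\right)\right) = \frac{49979}{60} - \left(- \frac{7}{6} - \frac{67}{2}\right) = \frac{49979}{60} - - \frac{104}{3} = \frac{49979}{60} + \frac{104}{3} = \frac{17353}{20}$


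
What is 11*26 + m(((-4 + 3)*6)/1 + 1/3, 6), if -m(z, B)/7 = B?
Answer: 244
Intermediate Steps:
m(z, B) = -7*B
11*26 + m(((-4 + 3)*6)/1 + 1/3, 6) = 11*26 - 7*6 = 286 - 42 = 244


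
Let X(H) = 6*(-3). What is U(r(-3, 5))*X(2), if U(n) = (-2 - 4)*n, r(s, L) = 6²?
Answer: 3888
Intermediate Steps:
r(s, L) = 36
U(n) = -6*n
X(H) = -18
U(r(-3, 5))*X(2) = -6*36*(-18) = -216*(-18) = 3888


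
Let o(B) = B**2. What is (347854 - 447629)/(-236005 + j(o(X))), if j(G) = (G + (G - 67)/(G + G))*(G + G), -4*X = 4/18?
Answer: 5236990200/12390946973 ≈ 0.42265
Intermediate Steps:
X = -1/18 ≈ -0.055556
j(G) = 2*G*(G + (-67 + G)/(2*G)) (j(G) = (G + (-67 + G)/((2*G)))*(2*G) = (G + (-67 + G)*(1/(2*G)))*(2*G) = (G + (-67 + G)/(2*G))*(2*G) = 2*G*(G + (-67 + G)/(2*G)))
(347854 - 447629)/(-236005 + j(o(X))) = (347854 - 447629)/(-236005 + (-67 + (-1/18)**2 + 2*((-1/18)**2)**2)) = -99775/(-236005 + (-67 + 1/324 + 2*(1/324)**2)) = -99775/(-236005 + (-67 + 1/324 + 2*(1/104976))) = -99775/(-236005 + (-67 + 1/324 + 1/52488)) = -99775/(-236005 - 3516533/52488) = -99775/(-12390946973/52488) = -99775*(-52488/12390946973) = 5236990200/12390946973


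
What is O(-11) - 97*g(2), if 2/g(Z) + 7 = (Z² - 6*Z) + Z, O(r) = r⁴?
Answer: 190527/13 ≈ 14656.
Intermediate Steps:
g(Z) = 2/(-7 + Z² - 5*Z) (g(Z) = 2/(-7 + ((Z² - 6*Z) + Z)) = 2/(-7 + (Z² - 5*Z)) = 2/(-7 + Z² - 5*Z))
O(-11) - 97*g(2) = (-11)⁴ - 194/(-7 + 2² - 5*2) = 14641 - 194/(-7 + 4 - 10) = 14641 - 194/(-13) = 14641 - 194*(-1)/13 = 14641 - 97*(-2/13) = 14641 + 194/13 = 190527/13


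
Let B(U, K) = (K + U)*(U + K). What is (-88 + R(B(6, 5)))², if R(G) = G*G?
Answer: 211789809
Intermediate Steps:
B(U, K) = (K + U)² (B(U, K) = (K + U)*(K + U) = (K + U)²)
R(G) = G²
(-88 + R(B(6, 5)))² = (-88 + ((5 + 6)²)²)² = (-88 + (11²)²)² = (-88 + 121²)² = (-88 + 14641)² = 14553² = 211789809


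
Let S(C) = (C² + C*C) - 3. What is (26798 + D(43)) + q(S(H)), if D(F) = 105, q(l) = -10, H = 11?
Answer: 26893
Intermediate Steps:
S(C) = -3 + 2*C² (S(C) = (C² + C²) - 3 = 2*C² - 3 = -3 + 2*C²)
(26798 + D(43)) + q(S(H)) = (26798 + 105) - 10 = 26903 - 10 = 26893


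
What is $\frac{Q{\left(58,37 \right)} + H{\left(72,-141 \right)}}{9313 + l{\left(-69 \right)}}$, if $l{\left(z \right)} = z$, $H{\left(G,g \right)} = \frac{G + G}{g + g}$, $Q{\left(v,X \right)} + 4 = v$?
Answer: $\frac{1257}{217234} \approx 0.0057864$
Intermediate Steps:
$Q{\left(v,X \right)} = -4 + v$
$H{\left(G,g \right)} = \frac{G}{g}$ ($H{\left(G,g \right)} = \frac{2 G}{2 g} = 2 G \frac{1}{2 g} = \frac{G}{g}$)
$\frac{Q{\left(58,37 \right)} + H{\left(72,-141 \right)}}{9313 + l{\left(-69 \right)}} = \frac{\left(-4 + 58\right) + \frac{72}{-141}}{9313 - 69} = \frac{54 + 72 \left(- \frac{1}{141}\right)}{9244} = \left(54 - \frac{24}{47}\right) \frac{1}{9244} = \frac{2514}{47} \cdot \frac{1}{9244} = \frac{1257}{217234}$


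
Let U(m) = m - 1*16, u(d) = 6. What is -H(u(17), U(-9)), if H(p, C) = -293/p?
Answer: 293/6 ≈ 48.833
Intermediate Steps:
U(m) = -16 + m (U(m) = m - 16 = -16 + m)
-H(u(17), U(-9)) = -(-293)/6 = -1*(-293/6) = 293/6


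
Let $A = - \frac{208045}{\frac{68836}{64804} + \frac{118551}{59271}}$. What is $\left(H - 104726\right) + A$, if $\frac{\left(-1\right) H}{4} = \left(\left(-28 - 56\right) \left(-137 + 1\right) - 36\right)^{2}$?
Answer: $- \frac{101730211670628265}{196042626} \approx -5.1892 \cdot 10^{8}$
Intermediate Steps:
$A = - \frac{13318340079613}{196042626}$ ($A = - \frac{208045}{68836 \cdot \frac{1}{64804} + 118551 \cdot \frac{1}{59271}} = - \frac{208045}{\frac{17209}{16201} + \frac{39517}{19757}} = - \frac{208045}{\frac{980213130}{320083157}} = \left(-208045\right) \frac{320083157}{980213130} = - \frac{13318340079613}{196042626} \approx -67936.0$)
$H = -518746176$ ($H = - 4 \left(\left(-28 - 56\right) \left(-137 + 1\right) - 36\right)^{2} = - 4 \left(\left(-84\right) \left(-136\right) - 36\right)^{2} = - 4 \left(11424 - 36\right)^{2} = - 4 \cdot 11388^{2} = \left(-4\right) 129686544 = -518746176$)
$\left(H - 104726\right) + A = \left(-518746176 - 104726\right) - \frac{13318340079613}{196042626} = -518850902 - \frac{13318340079613}{196042626} = - \frac{101730211670628265}{196042626}$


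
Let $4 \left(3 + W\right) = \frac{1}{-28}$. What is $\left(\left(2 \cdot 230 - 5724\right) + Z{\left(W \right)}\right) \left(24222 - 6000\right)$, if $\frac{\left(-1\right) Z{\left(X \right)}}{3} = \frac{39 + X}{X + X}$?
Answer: $- \frac{32215065573}{337} \approx -9.5594 \cdot 10^{7}$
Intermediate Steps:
$W = - \frac{337}{112}$ ($W = -3 + \frac{1}{4 \left(-28\right)} = -3 + \frac{1}{4} \left(- \frac{1}{28}\right) = -3 - \frac{1}{112} = - \frac{337}{112} \approx -3.0089$)
$Z{\left(X \right)} = - \frac{3 \left(39 + X\right)}{2 X}$ ($Z{\left(X \right)} = - 3 \frac{39 + X}{X + X} = - 3 \frac{39 + X}{2 X} = - \frac{3 \left(39 + X\right)}{2 X}$)
$\left(\left(2 \cdot 230 - 5724\right) + Z{\left(W \right)}\right) \left(24222 - 6000\right) = \left(\left(2 \cdot 230 - 5724\right) + \frac{3 \left(-39 - - \frac{337}{112}\right)}{2 \left(- \frac{337}{112}\right)}\right) \left(24222 - 6000\right) = \left(\left(460 - 5724\right) + \frac{3}{2} \left(- \frac{112}{337}\right) \left(-39 + \frac{337}{112}\right)\right) 18222 = \left(-5264 + \frac{3}{2} \left(- \frac{112}{337}\right) \left(- \frac{4031}{112}\right)\right) 18222 = \left(-5264 + \frac{12093}{674}\right) 18222 = \left(- \frac{3535843}{674}\right) 18222 = - \frac{32215065573}{337}$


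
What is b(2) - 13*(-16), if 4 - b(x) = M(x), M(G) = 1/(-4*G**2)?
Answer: 3393/16 ≈ 212.06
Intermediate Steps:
M(G) = -1/(4*G**2)
b(x) = 4 + 1/(4*x**2) (b(x) = 4 - (-1)/(4*x**2) = 4 + 1/(4*x**2))
b(2) - 13*(-16) = (4 + (1/4)/2**2) - 13*(-16) = (4 + (1/4)*(1/4)) + 208 = (4 + 1/16) + 208 = 65/16 + 208 = 3393/16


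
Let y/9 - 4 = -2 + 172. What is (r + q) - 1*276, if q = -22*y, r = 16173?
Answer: -18555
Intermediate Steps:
y = 1566 (y = 36 + 9*(-2 + 172) = 36 + 9*170 = 36 + 1530 = 1566)
q = -34452 (q = -22*1566 = -34452)
(r + q) - 1*276 = (16173 - 34452) - 1*276 = -18279 - 276 = -18555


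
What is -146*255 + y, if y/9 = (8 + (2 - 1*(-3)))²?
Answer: -35709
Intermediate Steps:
y = 1521 (y = 9*(8 + (2 - 1*(-3)))² = 9*(8 + (2 + 3))² = 9*(8 + 5)² = 9*13² = 9*169 = 1521)
-146*255 + y = -146*255 + 1521 = -37230 + 1521 = -35709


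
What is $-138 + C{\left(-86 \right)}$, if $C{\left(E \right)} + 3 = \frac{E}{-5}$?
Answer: $- \frac{619}{5} \approx -123.8$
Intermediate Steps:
$C{\left(E \right)} = -3 - \frac{E}{5}$ ($C{\left(E \right)} = -3 + \frac{E}{-5} = -3 + E \left(- \frac{1}{5}\right) = -3 - \frac{E}{5}$)
$-138 + C{\left(-86 \right)} = -138 - - \frac{71}{5} = -138 + \left(-3 + \frac{86}{5}\right) = -138 + \frac{71}{5} = - \frac{619}{5}$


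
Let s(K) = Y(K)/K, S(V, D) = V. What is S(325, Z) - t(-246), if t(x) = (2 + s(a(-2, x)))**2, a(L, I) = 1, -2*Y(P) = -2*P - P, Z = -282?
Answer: 1251/4 ≈ 312.75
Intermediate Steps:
Y(P) = 3*P/2 (Y(P) = -(-2*P - P)/2 = -(-3)*P/2 = 3*P/2)
s(K) = 3/2 (s(K) = (3*K/2)/K = 3/2)
t(x) = 49/4 (t(x) = (2 + 3/2)**2 = (7/2)**2 = 49/4)
S(325, Z) - t(-246) = 325 - 1*49/4 = 325 - 49/4 = 1251/4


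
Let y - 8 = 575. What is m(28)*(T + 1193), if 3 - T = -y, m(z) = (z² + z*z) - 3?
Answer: 2784135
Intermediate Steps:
y = 583 (y = 8 + 575 = 583)
m(z) = -3 + 2*z² (m(z) = (z² + z²) - 3 = 2*z² - 3 = -3 + 2*z²)
T = 586 (T = 3 - (-1)*583 = 3 - 1*(-583) = 3 + 583 = 586)
m(28)*(T + 1193) = (-3 + 2*28²)*(586 + 1193) = (-3 + 2*784)*1779 = (-3 + 1568)*1779 = 1565*1779 = 2784135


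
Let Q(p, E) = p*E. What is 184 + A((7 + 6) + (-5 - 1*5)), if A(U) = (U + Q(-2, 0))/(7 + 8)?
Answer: 921/5 ≈ 184.20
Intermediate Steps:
Q(p, E) = E*p
A(U) = U/15 (A(U) = (U + 0*(-2))/(7 + 8) = (U + 0)/15 = U*(1/15) = U/15)
184 + A((7 + 6) + (-5 - 1*5)) = 184 + ((7 + 6) + (-5 - 1*5))/15 = 184 + (13 + (-5 - 5))/15 = 184 + (13 - 10)/15 = 184 + (1/15)*3 = 184 + ⅕ = 921/5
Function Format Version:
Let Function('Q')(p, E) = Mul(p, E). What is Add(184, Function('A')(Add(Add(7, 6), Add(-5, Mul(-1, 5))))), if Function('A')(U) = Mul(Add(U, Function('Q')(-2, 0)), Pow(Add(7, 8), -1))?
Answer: Rational(921, 5) ≈ 184.20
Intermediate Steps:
Function('Q')(p, E) = Mul(E, p)
Function('A')(U) = Mul(Rational(1, 15), U) (Function('A')(U) = Mul(Add(U, Mul(0, -2)), Pow(Add(7, 8), -1)) = Mul(Add(U, 0), Pow(15, -1)) = Mul(U, Rational(1, 15)) = Mul(Rational(1, 15), U))
Add(184, Function('A')(Add(Add(7, 6), Add(-5, Mul(-1, 5))))) = Add(184, Mul(Rational(1, 15), Add(Add(7, 6), Add(-5, Mul(-1, 5))))) = Add(184, Mul(Rational(1, 15), Add(13, Add(-5, -5)))) = Add(184, Mul(Rational(1, 15), Add(13, -10))) = Add(184, Mul(Rational(1, 15), 3)) = Add(184, Rational(1, 5)) = Rational(921, 5)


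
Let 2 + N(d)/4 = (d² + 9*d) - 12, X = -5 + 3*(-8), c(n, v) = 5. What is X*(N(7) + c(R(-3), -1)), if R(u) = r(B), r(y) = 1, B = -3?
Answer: -11513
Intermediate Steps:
R(u) = 1
X = -29 (X = -5 - 24 = -29)
N(d) = -56 + 4*d² + 36*d (N(d) = -8 + 4*((d² + 9*d) - 12) = -8 + 4*(-12 + d² + 9*d) = -8 + (-48 + 4*d² + 36*d) = -56 + 4*d² + 36*d)
X*(N(7) + c(R(-3), -1)) = -29*((-56 + 4*7² + 36*7) + 5) = -29*((-56 + 4*49 + 252) + 5) = -29*((-56 + 196 + 252) + 5) = -29*(392 + 5) = -29*397 = -11513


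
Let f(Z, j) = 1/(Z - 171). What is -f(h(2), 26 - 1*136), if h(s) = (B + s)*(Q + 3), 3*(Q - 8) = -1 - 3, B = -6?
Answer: 3/629 ≈ 0.0047695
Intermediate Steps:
Q = 20/3 (Q = 8 + (-1 - 3)/3 = 8 + (⅓)*(-4) = 8 - 4/3 = 20/3 ≈ 6.6667)
h(s) = -58 + 29*s/3 (h(s) = (-6 + s)*(20/3 + 3) = (-6 + s)*(29/3) = -58 + 29*s/3)
f(Z, j) = 1/(-171 + Z)
-f(h(2), 26 - 1*136) = -1/(-171 + (-58 + (29/3)*2)) = -1/(-171 + (-58 + 58/3)) = -1/(-171 - 116/3) = -1/(-629/3) = -1*(-3/629) = 3/629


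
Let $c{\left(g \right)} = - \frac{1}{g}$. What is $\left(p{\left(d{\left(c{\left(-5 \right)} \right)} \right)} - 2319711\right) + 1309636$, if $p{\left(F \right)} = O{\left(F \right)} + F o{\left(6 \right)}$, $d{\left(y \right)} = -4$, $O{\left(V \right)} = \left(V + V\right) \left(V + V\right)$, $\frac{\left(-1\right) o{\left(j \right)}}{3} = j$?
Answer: $-1009939$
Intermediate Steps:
$o{\left(j \right)} = - 3 j$
$O{\left(V \right)} = 4 V^{2}$ ($O{\left(V \right)} = 2 V 2 V = 4 V^{2}$)
$p{\left(F \right)} = - 18 F + 4 F^{2}$ ($p{\left(F \right)} = 4 F^{2} + F \left(\left(-3\right) 6\right) = 4 F^{2} + F \left(-18\right) = 4 F^{2} - 18 F = - 18 F + 4 F^{2}$)
$\left(p{\left(d{\left(c{\left(-5 \right)} \right)} \right)} - 2319711\right) + 1309636 = \left(2 \left(-4\right) \left(-9 + 2 \left(-4\right)\right) - 2319711\right) + 1309636 = \left(2 \left(-4\right) \left(-9 - 8\right) - 2319711\right) + 1309636 = \left(2 \left(-4\right) \left(-17\right) - 2319711\right) + 1309636 = \left(136 - 2319711\right) + 1309636 = -2319575 + 1309636 = -1009939$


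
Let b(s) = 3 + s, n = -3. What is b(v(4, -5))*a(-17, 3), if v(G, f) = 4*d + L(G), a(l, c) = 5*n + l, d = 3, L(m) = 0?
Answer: -480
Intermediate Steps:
a(l, c) = -15 + l (a(l, c) = 5*(-3) + l = -15 + l)
v(G, f) = 12 (v(G, f) = 4*3 + 0 = 12 + 0 = 12)
b(v(4, -5))*a(-17, 3) = (3 + 12)*(-15 - 17) = 15*(-32) = -480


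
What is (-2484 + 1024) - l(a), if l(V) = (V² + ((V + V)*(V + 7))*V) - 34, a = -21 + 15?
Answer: -1534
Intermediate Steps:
a = -6
l(V) = -34 + V² + 2*V²*(7 + V) (l(V) = (V² + ((2*V)*(7 + V))*V) - 34 = (V² + (2*V*(7 + V))*V) - 34 = (V² + 2*V²*(7 + V)) - 34 = -34 + V² + 2*V²*(7 + V))
(-2484 + 1024) - l(a) = (-2484 + 1024) - (-34 + 2*(-6)³ + 15*(-6)²) = -1460 - (-34 + 2*(-216) + 15*36) = -1460 - (-34 - 432 + 540) = -1460 - 1*74 = -1460 - 74 = -1534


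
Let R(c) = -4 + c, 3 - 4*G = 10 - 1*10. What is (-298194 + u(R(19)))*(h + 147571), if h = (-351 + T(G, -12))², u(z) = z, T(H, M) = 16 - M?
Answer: -75111290100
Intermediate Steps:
G = ¾ (G = ¾ - (10 - 1*10)/4 = ¾ - (10 - 10)/4 = ¾ - ¼*0 = ¾ + 0 = ¾ ≈ 0.75000)
h = 104329 (h = (-351 + (16 - 1*(-12)))² = (-351 + (16 + 12))² = (-351 + 28)² = (-323)² = 104329)
(-298194 + u(R(19)))*(h + 147571) = (-298194 + (-4 + 19))*(104329 + 147571) = (-298194 + 15)*251900 = -298179*251900 = -75111290100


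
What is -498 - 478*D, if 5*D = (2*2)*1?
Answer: -4402/5 ≈ -880.40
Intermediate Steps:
D = ⅘ (D = ((2*2)*1)/5 = (4*1)/5 = (⅕)*4 = ⅘ ≈ 0.80000)
-498 - 478*D = -498 - 478*⅘ = -498 - 1912/5 = -4402/5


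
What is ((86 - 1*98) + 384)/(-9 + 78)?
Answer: 124/23 ≈ 5.3913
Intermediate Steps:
((86 - 1*98) + 384)/(-9 + 78) = ((86 - 98) + 384)/69 = (-12 + 384)*(1/69) = 372*(1/69) = 124/23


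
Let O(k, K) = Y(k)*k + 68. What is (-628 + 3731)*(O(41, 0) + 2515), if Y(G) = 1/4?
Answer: 32187419/4 ≈ 8.0469e+6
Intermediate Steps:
Y(G) = 1/4
O(k, K) = 68 + k/4 (O(k, K) = k/4 + 68 = 68 + k/4)
(-628 + 3731)*(O(41, 0) + 2515) = (-628 + 3731)*((68 + (1/4)*41) + 2515) = 3103*((68 + 41/4) + 2515) = 3103*(313/4 + 2515) = 3103*(10373/4) = 32187419/4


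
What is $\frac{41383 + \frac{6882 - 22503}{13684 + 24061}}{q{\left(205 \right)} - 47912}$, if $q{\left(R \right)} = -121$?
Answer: $- \frac{1561985714}{1813005585} \approx -0.86154$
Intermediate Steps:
$\frac{41383 + \frac{6882 - 22503}{13684 + 24061}}{q{\left(205 \right)} - 47912} = \frac{41383 + \frac{6882 - 22503}{13684 + 24061}}{-121 - 47912} = \frac{41383 - \frac{15621}{37745}}{-48033} = \left(41383 - \frac{15621}{37745}\right) \left(- \frac{1}{48033}\right) = \frac{1561985714}{37745} \left(- \frac{1}{48033}\right) = - \frac{1561985714}{1813005585}$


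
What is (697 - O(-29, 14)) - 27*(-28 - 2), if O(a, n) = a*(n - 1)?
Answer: 1884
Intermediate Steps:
O(a, n) = a*(-1 + n)
(697 - O(-29, 14)) - 27*(-28 - 2) = (697 - (-29)*(-1 + 14)) - 27*(-28 - 2) = (697 - (-29)*13) - 27*(-30) = (697 - 1*(-377)) + 810 = (697 + 377) + 810 = 1074 + 810 = 1884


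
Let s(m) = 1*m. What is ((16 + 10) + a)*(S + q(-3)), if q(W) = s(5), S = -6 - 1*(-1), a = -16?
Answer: 0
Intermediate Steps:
S = -5 (S = -6 + 1 = -5)
s(m) = m
q(W) = 5
((16 + 10) + a)*(S + q(-3)) = ((16 + 10) - 16)*(-5 + 5) = (26 - 16)*0 = 10*0 = 0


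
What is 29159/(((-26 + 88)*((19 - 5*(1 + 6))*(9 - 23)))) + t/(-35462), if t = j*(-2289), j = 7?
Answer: 89754563/35178304 ≈ 2.5514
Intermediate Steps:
t = -16023 (t = 7*(-2289) = -16023)
29159/(((-26 + 88)*((19 - 5*(1 + 6))*(9 - 23)))) + t/(-35462) = 29159/(((-26 + 88)*((19 - 5*(1 + 6))*(9 - 23)))) - 16023/(-35462) = 29159/((62*((19 - 5*7)*(-14)))) - 16023*(-1/35462) = 29159/((62*((19 - 35)*(-14)))) + 2289/5066 = 29159/((62*(-16*(-14)))) + 2289/5066 = 29159/((62*224)) + 2289/5066 = 29159/13888 + 2289/5066 = 89754563/35178304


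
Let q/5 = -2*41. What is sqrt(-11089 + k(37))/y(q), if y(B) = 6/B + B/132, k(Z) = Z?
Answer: -81180*I*sqrt(307)/42223 ≈ -33.688*I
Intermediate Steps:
q = -410 (q = 5*(-2*41) = 5*(-82) = -410)
y(B) = 6/B + B/132 (y(B) = 6/B + B*(1/132) = 6/B + B/132)
sqrt(-11089 + k(37))/y(q) = sqrt(-11089 + 37)/(6/(-410) + (1/132)*(-410)) = sqrt(-11052)/(6*(-1/410) - 205/66) = (6*I*sqrt(307))/(-3/205 - 205/66) = (6*I*sqrt(307))/(-42223/13530) = (6*I*sqrt(307))*(-13530/42223) = -81180*I*sqrt(307)/42223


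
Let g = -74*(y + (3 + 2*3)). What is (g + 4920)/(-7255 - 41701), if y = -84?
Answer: -5235/24478 ≈ -0.21387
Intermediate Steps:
g = 5550 (g = -74*(-84 + (3 + 2*3)) = -74*(-84 + (3 + 6)) = -74*(-84 + 9) = -74*(-75) = 5550)
(g + 4920)/(-7255 - 41701) = (5550 + 4920)/(-7255 - 41701) = 10470/(-48956) = 10470*(-1/48956) = -5235/24478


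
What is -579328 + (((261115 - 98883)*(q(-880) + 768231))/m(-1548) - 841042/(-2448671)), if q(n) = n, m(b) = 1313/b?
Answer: -36298639006281455558/247315771 ≈ -1.4677e+11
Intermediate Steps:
-579328 + (((261115 - 98883)*(q(-880) + 768231))/m(-1548) - 841042/(-2448671)) = -579328 + (((261115 - 98883)*(-880 + 768231))/((1313/(-1548))) - 841042/(-2448671)) = -579328 + ((162232*767351)/((1313*(-1/1548))) - 841042*(-1/2448671)) = -579328 + (124488887432/(-1313/1548) + 841042/2448671) = -579328 + (124488887432*(-1548/1313) + 841042/2448671) = -579328 + (-14823753672672/101 + 841042/2448671) = -579328 - 36298495729330473670/247315771 = -36298639006281455558/247315771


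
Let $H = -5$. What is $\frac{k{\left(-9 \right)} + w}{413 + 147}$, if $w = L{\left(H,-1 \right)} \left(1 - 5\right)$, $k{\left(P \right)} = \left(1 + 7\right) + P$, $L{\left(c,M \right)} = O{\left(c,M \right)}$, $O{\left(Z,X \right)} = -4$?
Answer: $\frac{3}{112} \approx 0.026786$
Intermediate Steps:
$L{\left(c,M \right)} = -4$
$k{\left(P \right)} = 8 + P$
$w = 16$ ($w = - 4 \left(1 - 5\right) = \left(-4\right) \left(-4\right) = 16$)
$\frac{k{\left(-9 \right)} + w}{413 + 147} = \frac{\left(8 - 9\right) + 16}{413 + 147} = \frac{-1 + 16}{560} = 15 \cdot \frac{1}{560} = \frac{3}{112}$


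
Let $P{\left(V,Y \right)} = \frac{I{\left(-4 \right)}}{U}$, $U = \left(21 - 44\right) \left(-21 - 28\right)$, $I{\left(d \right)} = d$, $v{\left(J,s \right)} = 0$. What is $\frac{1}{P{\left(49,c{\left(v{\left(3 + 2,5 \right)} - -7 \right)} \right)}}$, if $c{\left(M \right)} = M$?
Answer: $- \frac{1127}{4} \approx -281.75$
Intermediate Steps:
$U = 1127$ ($U = \left(-23\right) \left(-49\right) = 1127$)
$P{\left(V,Y \right)} = - \frac{4}{1127}$
$\frac{1}{P{\left(49,c{\left(v{\left(3 + 2,5 \right)} - -7 \right)} \right)}} = \frac{1}{- \frac{4}{1127}} = - \frac{1127}{4}$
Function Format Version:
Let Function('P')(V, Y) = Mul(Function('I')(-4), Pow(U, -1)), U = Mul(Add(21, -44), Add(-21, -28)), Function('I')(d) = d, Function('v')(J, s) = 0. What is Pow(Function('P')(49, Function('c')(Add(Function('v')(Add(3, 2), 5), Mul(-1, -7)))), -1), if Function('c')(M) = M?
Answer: Rational(-1127, 4) ≈ -281.75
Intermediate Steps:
U = 1127 (U = Mul(-23, -49) = 1127)
Function('P')(V, Y) = Rational(-4, 1127) (Function('P')(V, Y) = Mul(-4, Pow(1127, -1)) = Mul(-4, Rational(1, 1127)) = Rational(-4, 1127))
Pow(Function('P')(49, Function('c')(Add(Function('v')(Add(3, 2), 5), Mul(-1, -7)))), -1) = Pow(Rational(-4, 1127), -1) = Rational(-1127, 4)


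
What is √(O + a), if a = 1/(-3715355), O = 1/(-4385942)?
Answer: I*√132013320514227614770/16295331539410 ≈ 0.00070509*I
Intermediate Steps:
O = -1/4385942 ≈ -2.2800e-7
a = -1/3715355 ≈ -2.6915e-7
√(O + a) = √(-1/4385942 - 1/3715355) = √(-8101297/16295331539410) = I*√132013320514227614770/16295331539410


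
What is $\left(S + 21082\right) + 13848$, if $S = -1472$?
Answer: $33458$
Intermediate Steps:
$\left(S + 21082\right) + 13848 = \left(-1472 + 21082\right) + 13848 = 19610 + 13848 = 33458$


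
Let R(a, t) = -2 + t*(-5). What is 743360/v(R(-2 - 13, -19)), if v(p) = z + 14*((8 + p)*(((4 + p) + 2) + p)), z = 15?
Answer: 743360/271503 ≈ 2.7379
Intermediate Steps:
R(a, t) = -2 - 5*t
v(p) = 15 + 14*(6 + 2*p)*(8 + p) (v(p) = 15 + 14*((8 + p)*(((4 + p) + 2) + p)) = 15 + 14*((8 + p)*((6 + p) + p)) = 15 + 14*((8 + p)*(6 + 2*p)) = 15 + 14*((6 + 2*p)*(8 + p)) = 15 + 14*(6 + 2*p)*(8 + p))
743360/v(R(-2 - 13, -19)) = 743360/(687 + 28*(-2 - 5*(-19))² + 308*(-2 - 5*(-19))) = 743360/(687 + 28*(-2 + 95)² + 308*(-2 + 95)) = 743360/(687 + 28*93² + 308*93) = 743360/(687 + 28*8649 + 28644) = 743360/(687 + 242172 + 28644) = 743360/271503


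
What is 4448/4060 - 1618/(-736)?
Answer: 1230351/373520 ≈ 3.2939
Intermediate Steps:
4448/4060 - 1618/(-736) = 4448*(1/4060) - 1618*(-1/736) = 1112/1015 + 809/368 = 1230351/373520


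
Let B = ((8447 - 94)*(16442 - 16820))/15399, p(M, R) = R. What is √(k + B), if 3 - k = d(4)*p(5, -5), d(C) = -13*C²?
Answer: I*√3636102563/1711 ≈ 35.243*I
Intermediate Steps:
B = -350826/1711 (B = (8353*(-378))*(1/15399) = -3157434*1/15399 = -350826/1711 ≈ -205.04)
k = -1037 (k = 3 - (-13*4²)*(-5) = 3 - (-13*16)*(-5) = 3 - (-208)*(-5) = 3 - 1*1040 = 3 - 1040 = -1037)
√(k + B) = √(-1037 - 350826/1711) = √(-2125133/1711) = I*√3636102563/1711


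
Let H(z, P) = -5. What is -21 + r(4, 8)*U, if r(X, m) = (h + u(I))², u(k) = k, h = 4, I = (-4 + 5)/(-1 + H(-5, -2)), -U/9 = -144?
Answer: 19023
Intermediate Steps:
U = 1296 (U = -9*(-144) = 1296)
I = -⅙ (I = (-4 + 5)/(-1 - 5) = 1/(-6) = 1*(-⅙) = -⅙ ≈ -0.16667)
r(X, m) = 529/36 (r(X, m) = (4 - ⅙)² = (23/6)² = 529/36)
-21 + r(4, 8)*U = -21 + (529/36)*1296 = -21 + 19044 = 19023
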